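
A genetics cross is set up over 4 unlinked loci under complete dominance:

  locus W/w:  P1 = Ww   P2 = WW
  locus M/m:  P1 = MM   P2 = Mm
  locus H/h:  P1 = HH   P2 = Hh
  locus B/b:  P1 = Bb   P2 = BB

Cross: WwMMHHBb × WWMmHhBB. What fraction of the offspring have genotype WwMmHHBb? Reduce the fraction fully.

WwMMHHBb gametes: WMHB×4, WMHb×4, wMHB×4, wMHb×4
WWMmHhBB gametes: WMHB×4, WMhB×4, WmHB×4, WmhB×4
WwMMHHBb×WWMmHhBB grid (16·16=256): WWMMHHBB=16 WWMMHHBb=16 WWMMHhBB=16 WWMMHhBb=16 WWMmHHBB=16 WWMmHHBb=16 WWMmHhBB=16 WWMmHhBb=16 WwMMHHBB=16 WwMMHHBb=16 WwMMHhBB=16 WwMMHhBb=16 WwMmHHBB=16 WwMmHHBb=16 WwMmHhBB=16 WwMmHhBb=16
WwMmHHBb hits 16/256; gcd=16; 16÷16/256÷16 = 1/16

P(WwMmHHBb) = 1/16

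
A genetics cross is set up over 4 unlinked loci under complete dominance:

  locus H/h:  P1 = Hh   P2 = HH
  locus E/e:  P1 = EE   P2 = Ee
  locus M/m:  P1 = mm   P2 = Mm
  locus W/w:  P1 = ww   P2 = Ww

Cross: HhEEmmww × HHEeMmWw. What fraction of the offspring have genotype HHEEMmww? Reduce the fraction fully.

HhEEmmww gametes: HEmw×8, hEmw×8
HHEeMmWw gametes: HEMW×2, HEMw×2, HEmW×2, HEmw×2, HeMW×2, HeMw×2, HemW×2, Hemw×2
HhEEmmww×HHEeMmWw grid (16·16=256): HHEEMmWw=16 HHEEMmww=16 HHEEmmWw=16 HHEEmmww=16 HHEeMmWw=16 HHEeMmww=16 HHEemmWw=16 HHEemmww=16 HhEEMmWw=16 HhEEMmww=16 HhEEmmWw=16 HhEEmmww=16 HhEeMmWw=16 HhEeMmww=16 HhEemmWw=16 HhEemmww=16
HHEEMmww hits 16/256; gcd=16; 16÷16/256÷16 = 1/16

P(HHEEMmww) = 1/16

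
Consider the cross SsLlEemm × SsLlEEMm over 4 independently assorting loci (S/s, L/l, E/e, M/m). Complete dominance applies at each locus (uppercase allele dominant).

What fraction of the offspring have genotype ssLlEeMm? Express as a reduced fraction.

SsLlEemm gametes: SLEm×2, SLem×2, SlEm×2, Slem×2, sLEm×2, sLem×2, slEm×2, slem×2
SsLlEEMm gametes: SLEM×2, SLEm×2, SlEM×2, SlEm×2, sLEM×2, sLEm×2, slEM×2, slEm×2
SsLlEemm×SsLlEEMm grid (16·16=256): SSLLEEMm=4 SSLLEEmm=4 SSLLEeMm=4 SSLLEemm=4 SSLlEEMm=8 SSLlEEmm=8 SSLlEeMm=8 SSLlEemm=8 SSllEEMm=4 SSllEEmm=4 SSllEeMm=4 SSllEemm=4 SsLLEEMm=8 SsLLEEmm=8 SsLLEeMm=8 SsLLEemm=8 SsLlEEMm=16 SsLlEEmm=16 SsLlEeMm=16 SsLlEemm=16 SsllEEMm=8 SsllEEmm=8 SsllEeMm=8 SsllEemm=8 ssLLEEMm=4 ssLLEEmm=4 ssLLEeMm=4 ssLLEemm=4 ssLlEEMm=8 ssLlEEmm=8 ssLlEeMm=8 ssLlEemm=8 ssllEEMm=4 ssllEEmm=4 ssllEeMm=4 ssllEemm=4
ssLlEeMm hits 8/256; gcd=8; 8÷8/256÷8 = 1/32

P(ssLlEeMm) = 1/32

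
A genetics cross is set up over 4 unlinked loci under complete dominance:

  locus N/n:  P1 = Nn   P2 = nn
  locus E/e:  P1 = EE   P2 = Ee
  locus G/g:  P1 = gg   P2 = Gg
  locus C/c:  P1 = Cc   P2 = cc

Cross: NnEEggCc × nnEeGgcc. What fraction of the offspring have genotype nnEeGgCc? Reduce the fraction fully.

P(nnEeGgCc) = 1/16

NnEEggCc gametes: NEgC×4, NEgc×4, nEgC×4, nEgc×4
nnEeGgcc gametes: nEGc×4, nEgc×4, neGc×4, negc×4
NnEEggCc×nnEeGgcc grid (16·16=256): NnEEGgCc=16 NnEEGgcc=16 NnEEggCc=16 NnEEggcc=16 NnEeGgCc=16 NnEeGgcc=16 NnEeggCc=16 NnEeggcc=16 nnEEGgCc=16 nnEEGgcc=16 nnEEggCc=16 nnEEggcc=16 nnEeGgCc=16 nnEeGgcc=16 nnEeggCc=16 nnEeggcc=16
nnEeGgCc hits 16/256; gcd=16; 16÷16/256÷16 = 1/16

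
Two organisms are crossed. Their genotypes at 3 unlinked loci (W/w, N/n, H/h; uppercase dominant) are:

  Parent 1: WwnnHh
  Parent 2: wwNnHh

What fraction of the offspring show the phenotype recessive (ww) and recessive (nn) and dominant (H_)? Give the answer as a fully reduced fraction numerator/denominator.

WwnnHh gametes: WnH×2, Wnh×2, wnH×2, wnh×2
wwNnHh gametes: wNH×2, wNh×2, wnH×2, wnh×2
WwnnHh×wwNnHh grid (8·8=64): WwNnHH=4 WwNnHh=8 WwNnhh=4 WwnnHH=4 WwnnHh=8 Wwnnhh=4 wwNnHH=4 wwNnHh=8 wwNnhh=4 wwnnHH=4 wwnnHh=8 wwnnhh=4
ww nn H_ hits 12/64; gcd=4; 12÷4/64÷4 = 3/16

P(ww nn H_) = 3/16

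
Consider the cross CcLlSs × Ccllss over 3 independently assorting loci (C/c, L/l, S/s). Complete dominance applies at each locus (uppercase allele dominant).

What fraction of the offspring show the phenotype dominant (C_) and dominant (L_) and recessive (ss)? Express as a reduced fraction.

P(C_ L_ ss) = 3/16

CcLlSs gametes: CLS×1, CLs×1, ClS×1, Cls×1, cLS×1, cLs×1, clS×1, cls×1
Ccllss gametes: Cls×4, cls×4
CcLlSs×Ccllss grid (8·8=64): CCLlSs=4 CCLlss=4 CCllSs=4 CCllss=4 CcLlSs=8 CcLlss=8 CcllSs=8 Ccllss=8 ccLlSs=4 ccLlss=4 ccllSs=4 ccllss=4
C_ L_ ss hits 12/64; gcd=4; 12÷4/64÷4 = 3/16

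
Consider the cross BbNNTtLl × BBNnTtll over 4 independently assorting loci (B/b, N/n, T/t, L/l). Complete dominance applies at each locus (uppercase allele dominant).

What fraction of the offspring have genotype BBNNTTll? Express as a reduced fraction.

P(BBNNTTll) = 1/32

BbNNTtLl gametes: BNTL×2, BNTl×2, BNtL×2, BNtl×2, bNTL×2, bNTl×2, bNtL×2, bNtl×2
BBNnTtll gametes: BNTl×4, BNtl×4, BnTl×4, Bntl×4
BbNNTtLl×BBNnTtll grid (16·16=256): BBNNTTLl=8 BBNNTTll=8 BBNNTtLl=16 BBNNTtll=16 BBNNttLl=8 BBNNttll=8 BBNnTTLl=8 BBNnTTll=8 BBNnTtLl=16 BBNnTtll=16 BBNnttLl=8 BBNnttll=8 BbNNTTLl=8 BbNNTTll=8 BbNNTtLl=16 BbNNTtll=16 BbNNttLl=8 BbNNttll=8 BbNnTTLl=8 BbNnTTll=8 BbNnTtLl=16 BbNnTtll=16 BbNnttLl=8 BbNnttll=8
BBNNTTll hits 8/256; gcd=8; 8÷8/256÷8 = 1/32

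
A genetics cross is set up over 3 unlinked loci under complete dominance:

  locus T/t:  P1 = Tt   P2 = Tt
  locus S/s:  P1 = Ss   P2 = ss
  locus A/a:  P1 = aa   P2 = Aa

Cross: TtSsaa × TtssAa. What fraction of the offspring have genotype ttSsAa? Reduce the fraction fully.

TtSsaa gametes: TSa×2, Tsa×2, tSa×2, tsa×2
TtssAa gametes: TsA×2, Tsa×2, tsA×2, tsa×2
TtSsaa×TtssAa grid (8·8=64): TTSsAa=4 TTSsaa=4 TTssAa=4 TTssaa=4 TtSsAa=8 TtSsaa=8 TtssAa=8 Ttssaa=8 ttSsAa=4 ttSsaa=4 ttssAa=4 ttssaa=4
ttSsAa hits 4/64; gcd=4; 4÷4/64÷4 = 1/16

P(ttSsAa) = 1/16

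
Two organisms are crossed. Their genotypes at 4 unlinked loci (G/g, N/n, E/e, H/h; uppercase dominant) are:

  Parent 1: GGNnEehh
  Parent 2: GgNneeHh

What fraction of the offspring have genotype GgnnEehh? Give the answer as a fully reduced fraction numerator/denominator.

P(GgnnEehh) = 1/32

GGNnEehh gametes: GNEh×4, GNeh×4, GnEh×4, Gneh×4
GgNneeHh gametes: GNeH×2, GNeh×2, GneH×2, Gneh×2, gNeH×2, gNeh×2, gneH×2, gneh×2
GGNnEehh×GgNneeHh grid (16·16=256): GGNNEeHh=8 GGNNEehh=8 GGNNeeHh=8 GGNNeehh=8 GGNnEeHh=16 GGNnEehh=16 GGNneeHh=16 GGNneehh=16 GGnnEeHh=8 GGnnEehh=8 GGnneeHh=8 GGnneehh=8 GgNNEeHh=8 GgNNEehh=8 GgNNeeHh=8 GgNNeehh=8 GgNnEeHh=16 GgNnEehh=16 GgNneeHh=16 GgNneehh=16 GgnnEeHh=8 GgnnEehh=8 GgnneeHh=8 Ggnneehh=8
GgnnEehh hits 8/256; gcd=8; 8÷8/256÷8 = 1/32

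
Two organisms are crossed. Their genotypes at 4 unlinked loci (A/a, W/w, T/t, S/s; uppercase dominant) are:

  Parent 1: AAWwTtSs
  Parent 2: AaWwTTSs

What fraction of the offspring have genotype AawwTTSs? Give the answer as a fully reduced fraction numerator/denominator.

AAWwTtSs gametes: AWTS×2, AWTs×2, AWtS×2, AWts×2, AwTS×2, AwTs×2, AwtS×2, Awts×2
AaWwTTSs gametes: AWTS×2, AWTs×2, AwTS×2, AwTs×2, aWTS×2, aWTs×2, awTS×2, awTs×2
AAWwTtSs×AaWwTTSs grid (16·16=256): AAWWTTSS=4 AAWWTTSs=8 AAWWTTss=4 AAWWTtSS=4 AAWWTtSs=8 AAWWTtss=4 AAWwTTSS=8 AAWwTTSs=16 AAWwTTss=8 AAWwTtSS=8 AAWwTtSs=16 AAWwTtss=8 AAwwTTSS=4 AAwwTTSs=8 AAwwTTss=4 AAwwTtSS=4 AAwwTtSs=8 AAwwTtss=4 AaWWTTSS=4 AaWWTTSs=8 AaWWTTss=4 AaWWTtSS=4 AaWWTtSs=8 AaWWTtss=4 AaWwTTSS=8 AaWwTTSs=16 AaWwTTss=8 AaWwTtSS=8 AaWwTtSs=16 AaWwTtss=8 AawwTTSS=4 AawwTTSs=8 AawwTTss=4 AawwTtSS=4 AawwTtSs=8 AawwTtss=4
AawwTTSs hits 8/256; gcd=8; 8÷8/256÷8 = 1/32

P(AawwTTSs) = 1/32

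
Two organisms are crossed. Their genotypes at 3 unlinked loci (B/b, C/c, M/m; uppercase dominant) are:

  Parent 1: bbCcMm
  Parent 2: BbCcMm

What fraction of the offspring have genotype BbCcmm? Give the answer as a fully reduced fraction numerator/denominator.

P(BbCcmm) = 1/16

bbCcMm gametes: bCM×2, bCm×2, bcM×2, bcm×2
BbCcMm gametes: BCM×1, BCm×1, BcM×1, Bcm×1, bCM×1, bCm×1, bcM×1, bcm×1
bbCcMm×BbCcMm grid (8·8=64): BbCCMM=2 BbCCMm=4 BbCCmm=2 BbCcMM=4 BbCcMm=8 BbCcmm=4 BbccMM=2 BbccMm=4 Bbccmm=2 bbCCMM=2 bbCCMm=4 bbCCmm=2 bbCcMM=4 bbCcMm=8 bbCcmm=4 bbccMM=2 bbccMm=4 bbccmm=2
BbCcmm hits 4/64; gcd=4; 4÷4/64÷4 = 1/16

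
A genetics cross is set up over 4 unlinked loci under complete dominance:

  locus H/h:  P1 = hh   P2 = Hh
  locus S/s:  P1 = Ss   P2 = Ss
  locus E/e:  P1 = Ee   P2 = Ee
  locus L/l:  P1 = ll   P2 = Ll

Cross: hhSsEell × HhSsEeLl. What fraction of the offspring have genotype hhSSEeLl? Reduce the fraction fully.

hhSsEell gametes: hSEl×4, hSel×4, hsEl×4, hsel×4
HhSsEeLl gametes: HSEL×1, HSEl×1, HSeL×1, HSel×1, HsEL×1, HsEl×1, HseL×1, Hsel×1, hSEL×1, hSEl×1, hSeL×1, hSel×1, hsEL×1, hsEl×1, hseL×1, hsel×1
hhSsEell×HhSsEeLl grid (16·16=256): HhSSEELl=4 HhSSEEll=4 HhSSEeLl=8 HhSSEell=8 HhSSeeLl=4 HhSSeell=4 HhSsEELl=8 HhSsEEll=8 HhSsEeLl=16 HhSsEell=16 HhSseeLl=8 HhSseell=8 HhssEELl=4 HhssEEll=4 HhssEeLl=8 HhssEell=8 HhsseeLl=4 Hhsseell=4 hhSSEELl=4 hhSSEEll=4 hhSSEeLl=8 hhSSEell=8 hhSSeeLl=4 hhSSeell=4 hhSsEELl=8 hhSsEEll=8 hhSsEeLl=16 hhSsEell=16 hhSseeLl=8 hhSseell=8 hhssEELl=4 hhssEEll=4 hhssEeLl=8 hhssEell=8 hhsseeLl=4 hhsseell=4
hhSSEeLl hits 8/256; gcd=8; 8÷8/256÷8 = 1/32

P(hhSSEeLl) = 1/32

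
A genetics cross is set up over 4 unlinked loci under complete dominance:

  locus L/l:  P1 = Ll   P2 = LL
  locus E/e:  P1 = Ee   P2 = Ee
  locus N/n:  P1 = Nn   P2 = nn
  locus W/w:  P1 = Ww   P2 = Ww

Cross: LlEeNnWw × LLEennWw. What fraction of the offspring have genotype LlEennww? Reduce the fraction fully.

LlEeNnWw gametes: LENW×1, LENw×1, LEnW×1, LEnw×1, LeNW×1, LeNw×1, LenW×1, Lenw×1, lENW×1, lENw×1, lEnW×1, lEnw×1, leNW×1, leNw×1, lenW×1, lenw×1
LLEennWw gametes: LEnW×4, LEnw×4, LenW×4, Lenw×4
LlEeNnWw×LLEennWw grid (16·16=256): LLEENnWW=4 LLEENnWw=8 LLEENnww=4 LLEEnnWW=4 LLEEnnWw=8 LLEEnnww=4 LLEeNnWW=8 LLEeNnWw=16 LLEeNnww=8 LLEennWW=8 LLEennWw=16 LLEennww=8 LLeeNnWW=4 LLeeNnWw=8 LLeeNnww=4 LLeennWW=4 LLeennWw=8 LLeennww=4 LlEENnWW=4 LlEENnWw=8 LlEENnww=4 LlEEnnWW=4 LlEEnnWw=8 LlEEnnww=4 LlEeNnWW=8 LlEeNnWw=16 LlEeNnww=8 LlEennWW=8 LlEennWw=16 LlEennww=8 LleeNnWW=4 LleeNnWw=8 LleeNnww=4 LleennWW=4 LleennWw=8 Lleennww=4
LlEennww hits 8/256; gcd=8; 8÷8/256÷8 = 1/32

P(LlEennww) = 1/32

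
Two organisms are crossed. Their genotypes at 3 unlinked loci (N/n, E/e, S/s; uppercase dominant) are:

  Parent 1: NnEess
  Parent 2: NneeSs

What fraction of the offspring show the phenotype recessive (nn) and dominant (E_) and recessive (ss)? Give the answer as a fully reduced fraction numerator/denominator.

P(nn E_ ss) = 1/16

NnEess gametes: NEs×2, Nes×2, nEs×2, nes×2
NneeSs gametes: NeS×2, Nes×2, neS×2, nes×2
NnEess×NneeSs grid (8·8=64): NNEeSs=4 NNEess=4 NNeeSs=4 NNeess=4 NnEeSs=8 NnEess=8 NneeSs=8 Nneess=8 nnEeSs=4 nnEess=4 nneeSs=4 nneess=4
nn E_ ss hits 4/64; gcd=4; 4÷4/64÷4 = 1/16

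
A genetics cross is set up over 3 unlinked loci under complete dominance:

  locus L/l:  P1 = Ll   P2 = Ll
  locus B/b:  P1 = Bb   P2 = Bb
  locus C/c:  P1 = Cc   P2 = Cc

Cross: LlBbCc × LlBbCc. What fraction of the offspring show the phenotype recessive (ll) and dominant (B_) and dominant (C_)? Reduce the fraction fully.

P(ll B_ C_) = 9/64

LlBbCc gametes: LBC×1, LBc×1, LbC×1, Lbc×1, lBC×1, lBc×1, lbC×1, lbc×1
LlBbCc gametes: LBC×1, LBc×1, LbC×1, Lbc×1, lBC×1, lBc×1, lbC×1, lbc×1
LlBbCc×LlBbCc grid (8·8=64): LLBBCC=1 LLBBCc=2 LLBBcc=1 LLBbCC=2 LLBbCc=4 LLBbcc=2 LLbbCC=1 LLbbCc=2 LLbbcc=1 LlBBCC=2 LlBBCc=4 LlBBcc=2 LlBbCC=4 LlBbCc=8 LlBbcc=4 LlbbCC=2 LlbbCc=4 Llbbcc=2 llBBCC=1 llBBCc=2 llBBcc=1 llBbCC=2 llBbCc=4 llBbcc=2 llbbCC=1 llbbCc=2 llbbcc=1
ll B_ C_ hits 9/64; gcd=1; 9÷1/64÷1 = 9/64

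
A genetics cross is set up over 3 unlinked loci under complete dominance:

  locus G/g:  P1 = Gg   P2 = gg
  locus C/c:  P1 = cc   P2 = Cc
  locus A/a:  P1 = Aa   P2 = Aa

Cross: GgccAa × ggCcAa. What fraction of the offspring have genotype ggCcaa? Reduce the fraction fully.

GgccAa gametes: GcA×2, Gca×2, gcA×2, gca×2
ggCcAa gametes: gCA×2, gCa×2, gcA×2, gca×2
GgccAa×ggCcAa grid (8·8=64): GgCcAA=4 GgCcAa=8 GgCcaa=4 GgccAA=4 GgccAa=8 Ggccaa=4 ggCcAA=4 ggCcAa=8 ggCcaa=4 ggccAA=4 ggccAa=8 ggccaa=4
ggCcaa hits 4/64; gcd=4; 4÷4/64÷4 = 1/16

P(ggCcaa) = 1/16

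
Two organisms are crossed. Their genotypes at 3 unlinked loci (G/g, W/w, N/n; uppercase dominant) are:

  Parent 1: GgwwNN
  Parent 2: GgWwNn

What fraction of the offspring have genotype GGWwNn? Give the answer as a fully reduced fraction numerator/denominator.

GgwwNN gametes: GwN×4, gwN×4
GgWwNn gametes: GWN×1, GWn×1, GwN×1, Gwn×1, gWN×1, gWn×1, gwN×1, gwn×1
GgwwNN×GgWwNn grid (8·8=64): GGWwNN=4 GGWwNn=4 GGwwNN=4 GGwwNn=4 GgWwNN=8 GgWwNn=8 GgwwNN=8 GgwwNn=8 ggWwNN=4 ggWwNn=4 ggwwNN=4 ggwwNn=4
GGWwNn hits 4/64; gcd=4; 4÷4/64÷4 = 1/16

P(GGWwNn) = 1/16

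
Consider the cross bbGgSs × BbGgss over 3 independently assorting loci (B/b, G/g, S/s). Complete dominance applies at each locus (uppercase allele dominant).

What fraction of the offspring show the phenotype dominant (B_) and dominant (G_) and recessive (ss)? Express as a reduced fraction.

P(B_ G_ ss) = 3/16

bbGgSs gametes: bGS×2, bGs×2, bgS×2, bgs×2
BbGgss gametes: BGs×2, Bgs×2, bGs×2, bgs×2
bbGgSs×BbGgss grid (8·8=64): BbGGSs=4 BbGGss=4 BbGgSs=8 BbGgss=8 BbggSs=4 Bbggss=4 bbGGSs=4 bbGGss=4 bbGgSs=8 bbGgss=8 bbggSs=4 bbggss=4
B_ G_ ss hits 12/64; gcd=4; 12÷4/64÷4 = 3/16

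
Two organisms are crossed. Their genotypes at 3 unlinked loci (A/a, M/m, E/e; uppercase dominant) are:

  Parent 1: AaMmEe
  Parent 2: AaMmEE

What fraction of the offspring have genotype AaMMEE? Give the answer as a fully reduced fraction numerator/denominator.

P(AaMMEE) = 1/16

AaMmEe gametes: AME×1, AMe×1, AmE×1, Ame×1, aME×1, aMe×1, amE×1, ame×1
AaMmEE gametes: AME×2, AmE×2, aME×2, amE×2
AaMmEe×AaMmEE grid (8·8=64): AAMMEE=2 AAMMEe=2 AAMmEE=4 AAMmEe=4 AAmmEE=2 AAmmEe=2 AaMMEE=4 AaMMEe=4 AaMmEE=8 AaMmEe=8 AammEE=4 AammEe=4 aaMMEE=2 aaMMEe=2 aaMmEE=4 aaMmEe=4 aammEE=2 aammEe=2
AaMMEE hits 4/64; gcd=4; 4÷4/64÷4 = 1/16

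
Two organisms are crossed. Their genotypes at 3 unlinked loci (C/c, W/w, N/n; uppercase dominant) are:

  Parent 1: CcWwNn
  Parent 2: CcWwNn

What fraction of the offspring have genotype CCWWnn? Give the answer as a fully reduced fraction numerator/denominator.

CcWwNn gametes: CWN×1, CWn×1, CwN×1, Cwn×1, cWN×1, cWn×1, cwN×1, cwn×1
CcWwNn gametes: CWN×1, CWn×1, CwN×1, Cwn×1, cWN×1, cWn×1, cwN×1, cwn×1
CcWwNn×CcWwNn grid (8·8=64): CCWWNN=1 CCWWNn=2 CCWWnn=1 CCWwNN=2 CCWwNn=4 CCWwnn=2 CCwwNN=1 CCwwNn=2 CCwwnn=1 CcWWNN=2 CcWWNn=4 CcWWnn=2 CcWwNN=4 CcWwNn=8 CcWwnn=4 CcwwNN=2 CcwwNn=4 Ccwwnn=2 ccWWNN=1 ccWWNn=2 ccWWnn=1 ccWwNN=2 ccWwNn=4 ccWwnn=2 ccwwNN=1 ccwwNn=2 ccwwnn=1
CCWWnn hits 1/64; gcd=1; 1÷1/64÷1 = 1/64

P(CCWWnn) = 1/64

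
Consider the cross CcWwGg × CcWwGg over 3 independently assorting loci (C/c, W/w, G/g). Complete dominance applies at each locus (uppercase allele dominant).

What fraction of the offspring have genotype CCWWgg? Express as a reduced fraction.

P(CCWWgg) = 1/64

CcWwGg gametes: CWG×1, CWg×1, CwG×1, Cwg×1, cWG×1, cWg×1, cwG×1, cwg×1
CcWwGg gametes: CWG×1, CWg×1, CwG×1, Cwg×1, cWG×1, cWg×1, cwG×1, cwg×1
CcWwGg×CcWwGg grid (8·8=64): CCWWGG=1 CCWWGg=2 CCWWgg=1 CCWwGG=2 CCWwGg=4 CCWwgg=2 CCwwGG=1 CCwwGg=2 CCwwgg=1 CcWWGG=2 CcWWGg=4 CcWWgg=2 CcWwGG=4 CcWwGg=8 CcWwgg=4 CcwwGG=2 CcwwGg=4 Ccwwgg=2 ccWWGG=1 ccWWGg=2 ccWWgg=1 ccWwGG=2 ccWwGg=4 ccWwgg=2 ccwwGG=1 ccwwGg=2 ccwwgg=1
CCWWgg hits 1/64; gcd=1; 1÷1/64÷1 = 1/64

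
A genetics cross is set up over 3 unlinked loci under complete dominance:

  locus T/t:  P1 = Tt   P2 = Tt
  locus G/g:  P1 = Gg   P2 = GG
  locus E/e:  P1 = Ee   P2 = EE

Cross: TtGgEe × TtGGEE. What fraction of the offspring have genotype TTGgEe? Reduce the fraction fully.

P(TTGgEe) = 1/16

TtGgEe gametes: TGE×1, TGe×1, TgE×1, Tge×1, tGE×1, tGe×1, tgE×1, tge×1
TtGGEE gametes: TGE×4, tGE×4
TtGgEe×TtGGEE grid (8·8=64): TTGGEE=4 TTGGEe=4 TTGgEE=4 TTGgEe=4 TtGGEE=8 TtGGEe=8 TtGgEE=8 TtGgEe=8 ttGGEE=4 ttGGEe=4 ttGgEE=4 ttGgEe=4
TTGgEe hits 4/64; gcd=4; 4÷4/64÷4 = 1/16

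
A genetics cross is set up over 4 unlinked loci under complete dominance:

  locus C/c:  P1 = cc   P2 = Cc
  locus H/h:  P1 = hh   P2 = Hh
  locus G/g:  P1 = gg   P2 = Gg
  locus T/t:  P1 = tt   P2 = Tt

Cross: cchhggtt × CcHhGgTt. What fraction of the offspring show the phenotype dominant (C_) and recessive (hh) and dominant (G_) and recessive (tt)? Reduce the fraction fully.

P(C_ hh G_ tt) = 1/16

cchhggtt gametes: chgt×16
CcHhGgTt gametes: CHGT×1, CHGt×1, CHgT×1, CHgt×1, ChGT×1, ChGt×1, ChgT×1, Chgt×1, cHGT×1, cHGt×1, cHgT×1, cHgt×1, chGT×1, chGt×1, chgT×1, chgt×1
cchhggtt×CcHhGgTt grid (16·16=256): CcHhGgTt=16 CcHhGgtt=16 CcHhggTt=16 CcHhggtt=16 CchhGgTt=16 CchhGgtt=16 CchhggTt=16 Cchhggtt=16 ccHhGgTt=16 ccHhGgtt=16 ccHhggTt=16 ccHhggtt=16 cchhGgTt=16 cchhGgtt=16 cchhggTt=16 cchhggtt=16
C_ hh G_ tt hits 16/256; gcd=16; 16÷16/256÷16 = 1/16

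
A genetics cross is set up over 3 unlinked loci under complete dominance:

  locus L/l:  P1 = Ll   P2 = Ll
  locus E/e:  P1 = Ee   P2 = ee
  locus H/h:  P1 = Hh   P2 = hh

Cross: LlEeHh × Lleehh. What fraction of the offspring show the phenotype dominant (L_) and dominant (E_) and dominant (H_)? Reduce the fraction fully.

P(L_ E_ H_) = 3/16

LlEeHh gametes: LEH×1, LEh×1, LeH×1, Leh×1, lEH×1, lEh×1, leH×1, leh×1
Lleehh gametes: Leh×4, leh×4
LlEeHh×Lleehh grid (8·8=64): LLEeHh=4 LLEehh=4 LLeeHh=4 LLeehh=4 LlEeHh=8 LlEehh=8 LleeHh=8 Lleehh=8 llEeHh=4 llEehh=4 lleeHh=4 lleehh=4
L_ E_ H_ hits 12/64; gcd=4; 12÷4/64÷4 = 3/16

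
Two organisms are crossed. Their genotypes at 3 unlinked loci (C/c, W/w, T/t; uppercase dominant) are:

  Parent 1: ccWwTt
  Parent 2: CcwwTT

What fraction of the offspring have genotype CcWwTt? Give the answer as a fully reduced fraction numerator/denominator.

P(CcWwTt) = 1/8

ccWwTt gametes: cWT×2, cWt×2, cwT×2, cwt×2
CcwwTT gametes: CwT×4, cwT×4
ccWwTt×CcwwTT grid (8·8=64): CcWwTT=8 CcWwTt=8 CcwwTT=8 CcwwTt=8 ccWwTT=8 ccWwTt=8 ccwwTT=8 ccwwTt=8
CcWwTt hits 8/64; gcd=8; 8÷8/64÷8 = 1/8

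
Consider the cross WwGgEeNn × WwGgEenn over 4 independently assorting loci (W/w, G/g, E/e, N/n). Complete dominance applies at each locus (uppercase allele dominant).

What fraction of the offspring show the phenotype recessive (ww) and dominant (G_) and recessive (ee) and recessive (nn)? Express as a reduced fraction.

P(ww G_ ee nn) = 3/128

WwGgEeNn gametes: WGEN×1, WGEn×1, WGeN×1, WGen×1, WgEN×1, WgEn×1, WgeN×1, Wgen×1, wGEN×1, wGEn×1, wGeN×1, wGen×1, wgEN×1, wgEn×1, wgeN×1, wgen×1
WwGgEenn gametes: WGEn×2, WGen×2, WgEn×2, Wgen×2, wGEn×2, wGen×2, wgEn×2, wgen×2
WwGgEeNn×WwGgEenn grid (16·16=256): WWGGEENn=2 WWGGEEnn=2 WWGGEeNn=4 WWGGEenn=4 WWGGeeNn=2 WWGGeenn=2 WWGgEENn=4 WWGgEEnn=4 WWGgEeNn=8 WWGgEenn=8 WWGgeeNn=4 WWGgeenn=4 WWggEENn=2 WWggEEnn=2 WWggEeNn=4 WWggEenn=4 WWggeeNn=2 WWggeenn=2 WwGGEENn=4 WwGGEEnn=4 WwGGEeNn=8 WwGGEenn=8 WwGGeeNn=4 WwGGeenn=4 WwGgEENn=8 WwGgEEnn=8 WwGgEeNn=16 WwGgEenn=16 WwGgeeNn=8 WwGgeenn=8 WwggEENn=4 WwggEEnn=4 WwggEeNn=8 WwggEenn=8 WwggeeNn=4 Wwggeenn=4 wwGGEENn=2 wwGGEEnn=2 wwGGEeNn=4 wwGGEenn=4 wwGGeeNn=2 wwGGeenn=2 wwGgEENn=4 wwGgEEnn=4 wwGgEeNn=8 wwGgEenn=8 wwGgeeNn=4 wwGgeenn=4 wwggEENn=2 wwggEEnn=2 wwggEeNn=4 wwggEenn=4 wwggeeNn=2 wwggeenn=2
ww G_ ee nn hits 6/256; gcd=2; 6÷2/256÷2 = 3/128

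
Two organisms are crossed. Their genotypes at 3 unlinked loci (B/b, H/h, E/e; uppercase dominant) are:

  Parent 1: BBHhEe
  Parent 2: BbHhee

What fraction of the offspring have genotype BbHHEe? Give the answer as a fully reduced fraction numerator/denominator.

P(BbHHEe) = 1/16

BBHhEe gametes: BHE×2, BHe×2, BhE×2, Bhe×2
BbHhee gametes: BHe×2, Bhe×2, bHe×2, bhe×2
BBHhEe×BbHhee grid (8·8=64): BBHHEe=4 BBHHee=4 BBHhEe=8 BBHhee=8 BBhhEe=4 BBhhee=4 BbHHEe=4 BbHHee=4 BbHhEe=8 BbHhee=8 BbhhEe=4 Bbhhee=4
BbHHEe hits 4/64; gcd=4; 4÷4/64÷4 = 1/16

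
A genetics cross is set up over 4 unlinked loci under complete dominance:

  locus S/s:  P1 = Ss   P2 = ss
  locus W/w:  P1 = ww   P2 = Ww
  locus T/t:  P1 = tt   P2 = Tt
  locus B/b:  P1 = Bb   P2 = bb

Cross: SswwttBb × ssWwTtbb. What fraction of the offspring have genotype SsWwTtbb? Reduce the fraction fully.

P(SsWwTtbb) = 1/16

SswwttBb gametes: SwtB×4, Swtb×4, swtB×4, swtb×4
ssWwTtbb gametes: sWTb×4, sWtb×4, swTb×4, swtb×4
SswwttBb×ssWwTtbb grid (16·16=256): SsWwTtBb=16 SsWwTtbb=16 SsWwttBb=16 SsWwttbb=16 SswwTtBb=16 SswwTtbb=16 SswwttBb=16 Sswwttbb=16 ssWwTtBb=16 ssWwTtbb=16 ssWwttBb=16 ssWwttbb=16 sswwTtBb=16 sswwTtbb=16 sswwttBb=16 sswwttbb=16
SsWwTtbb hits 16/256; gcd=16; 16÷16/256÷16 = 1/16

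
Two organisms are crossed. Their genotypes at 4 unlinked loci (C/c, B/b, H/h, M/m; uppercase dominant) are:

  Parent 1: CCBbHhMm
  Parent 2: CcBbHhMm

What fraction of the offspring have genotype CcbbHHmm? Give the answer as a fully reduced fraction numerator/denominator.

P(CcbbHHmm) = 1/128

CCBbHhMm gametes: CBHM×2, CBHm×2, CBhM×2, CBhm×2, CbHM×2, CbHm×2, CbhM×2, Cbhm×2
CcBbHhMm gametes: CBHM×1, CBHm×1, CBhM×1, CBhm×1, CbHM×1, CbHm×1, CbhM×1, Cbhm×1, cBHM×1, cBHm×1, cBhM×1, cBhm×1, cbHM×1, cbHm×1, cbhM×1, cbhm×1
CCBbHhMm×CcBbHhMm grid (16·16=256): CCBBHHMM=2 CCBBHHMm=4 CCBBHHmm=2 CCBBHhMM=4 CCBBHhMm=8 CCBBHhmm=4 CCBBhhMM=2 CCBBhhMm=4 CCBBhhmm=2 CCBbHHMM=4 CCBbHHMm=8 CCBbHHmm=4 CCBbHhMM=8 CCBbHhMm=16 CCBbHhmm=8 CCBbhhMM=4 CCBbhhMm=8 CCBbhhmm=4 CCbbHHMM=2 CCbbHHMm=4 CCbbHHmm=2 CCbbHhMM=4 CCbbHhMm=8 CCbbHhmm=4 CCbbhhMM=2 CCbbhhMm=4 CCbbhhmm=2 CcBBHHMM=2 CcBBHHMm=4 CcBBHHmm=2 CcBBHhMM=4 CcBBHhMm=8 CcBBHhmm=4 CcBBhhMM=2 CcBBhhMm=4 CcBBhhmm=2 CcBbHHMM=4 CcBbHHMm=8 CcBbHHmm=4 CcBbHhMM=8 CcBbHhMm=16 CcBbHhmm=8 CcBbhhMM=4 CcBbhhMm=8 CcBbhhmm=4 CcbbHHMM=2 CcbbHHMm=4 CcbbHHmm=2 CcbbHhMM=4 CcbbHhMm=8 CcbbHhmm=4 CcbbhhMM=2 CcbbhhMm=4 Ccbbhhmm=2
CcbbHHmm hits 2/256; gcd=2; 2÷2/256÷2 = 1/128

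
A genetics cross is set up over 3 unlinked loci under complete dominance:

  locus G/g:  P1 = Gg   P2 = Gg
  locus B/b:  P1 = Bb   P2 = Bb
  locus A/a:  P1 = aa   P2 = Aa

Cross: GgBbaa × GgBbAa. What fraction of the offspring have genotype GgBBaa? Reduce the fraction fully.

P(GgBBaa) = 1/16

GgBbaa gametes: GBa×2, Gba×2, gBa×2, gba×2
GgBbAa gametes: GBA×1, GBa×1, GbA×1, Gba×1, gBA×1, gBa×1, gbA×1, gba×1
GgBbaa×GgBbAa grid (8·8=64): GGBBAa=2 GGBBaa=2 GGBbAa=4 GGBbaa=4 GGbbAa=2 GGbbaa=2 GgBBAa=4 GgBBaa=4 GgBbAa=8 GgBbaa=8 GgbbAa=4 Ggbbaa=4 ggBBAa=2 ggBBaa=2 ggBbAa=4 ggBbaa=4 ggbbAa=2 ggbbaa=2
GgBBaa hits 4/64; gcd=4; 4÷4/64÷4 = 1/16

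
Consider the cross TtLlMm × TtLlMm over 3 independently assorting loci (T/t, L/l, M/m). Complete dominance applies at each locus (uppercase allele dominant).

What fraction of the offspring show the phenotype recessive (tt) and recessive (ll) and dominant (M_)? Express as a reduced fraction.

P(tt ll M_) = 3/64

TtLlMm gametes: TLM×1, TLm×1, TlM×1, Tlm×1, tLM×1, tLm×1, tlM×1, tlm×1
TtLlMm gametes: TLM×1, TLm×1, TlM×1, Tlm×1, tLM×1, tLm×1, tlM×1, tlm×1
TtLlMm×TtLlMm grid (8·8=64): TTLLMM=1 TTLLMm=2 TTLLmm=1 TTLlMM=2 TTLlMm=4 TTLlmm=2 TTllMM=1 TTllMm=2 TTllmm=1 TtLLMM=2 TtLLMm=4 TtLLmm=2 TtLlMM=4 TtLlMm=8 TtLlmm=4 TtllMM=2 TtllMm=4 Ttllmm=2 ttLLMM=1 ttLLMm=2 ttLLmm=1 ttLlMM=2 ttLlMm=4 ttLlmm=2 ttllMM=1 ttllMm=2 ttllmm=1
tt ll M_ hits 3/64; gcd=1; 3÷1/64÷1 = 3/64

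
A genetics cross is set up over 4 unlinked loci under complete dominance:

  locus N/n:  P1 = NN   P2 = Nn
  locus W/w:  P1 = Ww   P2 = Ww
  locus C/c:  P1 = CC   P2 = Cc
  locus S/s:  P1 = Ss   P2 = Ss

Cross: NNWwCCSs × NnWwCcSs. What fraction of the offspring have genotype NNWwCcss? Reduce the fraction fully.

NNWwCCSs gametes: NWCS×4, NWCs×4, NwCS×4, NwCs×4
NnWwCcSs gametes: NWCS×1, NWCs×1, NWcS×1, NWcs×1, NwCS×1, NwCs×1, NwcS×1, Nwcs×1, nWCS×1, nWCs×1, nWcS×1, nWcs×1, nwCS×1, nwCs×1, nwcS×1, nwcs×1
NNWwCCSs×NnWwCcSs grid (16·16=256): NNWWCCSS=4 NNWWCCSs=8 NNWWCCss=4 NNWWCcSS=4 NNWWCcSs=8 NNWWCcss=4 NNWwCCSS=8 NNWwCCSs=16 NNWwCCss=8 NNWwCcSS=8 NNWwCcSs=16 NNWwCcss=8 NNwwCCSS=4 NNwwCCSs=8 NNwwCCss=4 NNwwCcSS=4 NNwwCcSs=8 NNwwCcss=4 NnWWCCSS=4 NnWWCCSs=8 NnWWCCss=4 NnWWCcSS=4 NnWWCcSs=8 NnWWCcss=4 NnWwCCSS=8 NnWwCCSs=16 NnWwCCss=8 NnWwCcSS=8 NnWwCcSs=16 NnWwCcss=8 NnwwCCSS=4 NnwwCCSs=8 NnwwCCss=4 NnwwCcSS=4 NnwwCcSs=8 NnwwCcss=4
NNWwCcss hits 8/256; gcd=8; 8÷8/256÷8 = 1/32

P(NNWwCcss) = 1/32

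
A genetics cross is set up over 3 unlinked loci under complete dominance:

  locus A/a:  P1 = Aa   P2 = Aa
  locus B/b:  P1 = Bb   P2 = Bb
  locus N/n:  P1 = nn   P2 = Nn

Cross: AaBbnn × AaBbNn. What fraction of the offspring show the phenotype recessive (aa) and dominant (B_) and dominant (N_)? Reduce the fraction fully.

AaBbnn gametes: ABn×2, Abn×2, aBn×2, abn×2
AaBbNn gametes: ABN×1, ABn×1, AbN×1, Abn×1, aBN×1, aBn×1, abN×1, abn×1
AaBbnn×AaBbNn grid (8·8=64): AABBNn=2 AABBnn=2 AABbNn=4 AABbnn=4 AAbbNn=2 AAbbnn=2 AaBBNn=4 AaBBnn=4 AaBbNn=8 AaBbnn=8 AabbNn=4 Aabbnn=4 aaBBNn=2 aaBBnn=2 aaBbNn=4 aaBbnn=4 aabbNn=2 aabbnn=2
aa B_ N_ hits 6/64; gcd=2; 6÷2/64÷2 = 3/32

P(aa B_ N_) = 3/32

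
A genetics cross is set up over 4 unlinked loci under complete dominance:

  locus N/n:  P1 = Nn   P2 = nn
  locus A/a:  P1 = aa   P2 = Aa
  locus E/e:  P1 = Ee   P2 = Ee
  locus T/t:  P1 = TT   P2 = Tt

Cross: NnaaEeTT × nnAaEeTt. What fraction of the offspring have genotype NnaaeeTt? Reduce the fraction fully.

NnaaEeTT gametes: NaET×4, NaeT×4, naET×4, naeT×4
nnAaEeTt gametes: nAET×2, nAEt×2, nAeT×2, nAet×2, naET×2, naEt×2, naeT×2, naet×2
NnaaEeTT×nnAaEeTt grid (16·16=256): NnAaEETT=8 NnAaEETt=8 NnAaEeTT=16 NnAaEeTt=16 NnAaeeTT=8 NnAaeeTt=8 NnaaEETT=8 NnaaEETt=8 NnaaEeTT=16 NnaaEeTt=16 NnaaeeTT=8 NnaaeeTt=8 nnAaEETT=8 nnAaEETt=8 nnAaEeTT=16 nnAaEeTt=16 nnAaeeTT=8 nnAaeeTt=8 nnaaEETT=8 nnaaEETt=8 nnaaEeTT=16 nnaaEeTt=16 nnaaeeTT=8 nnaaeeTt=8
NnaaeeTt hits 8/256; gcd=8; 8÷8/256÷8 = 1/32

P(NnaaeeTt) = 1/32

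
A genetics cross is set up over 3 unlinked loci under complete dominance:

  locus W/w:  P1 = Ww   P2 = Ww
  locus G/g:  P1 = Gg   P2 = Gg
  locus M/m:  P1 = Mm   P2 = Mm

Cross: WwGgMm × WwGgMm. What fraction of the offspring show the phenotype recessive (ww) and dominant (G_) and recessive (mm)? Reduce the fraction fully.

P(ww G_ mm) = 3/64

WwGgMm gametes: WGM×1, WGm×1, WgM×1, Wgm×1, wGM×1, wGm×1, wgM×1, wgm×1
WwGgMm gametes: WGM×1, WGm×1, WgM×1, Wgm×1, wGM×1, wGm×1, wgM×1, wgm×1
WwGgMm×WwGgMm grid (8·8=64): WWGGMM=1 WWGGMm=2 WWGGmm=1 WWGgMM=2 WWGgMm=4 WWGgmm=2 WWggMM=1 WWggMm=2 WWggmm=1 WwGGMM=2 WwGGMm=4 WwGGmm=2 WwGgMM=4 WwGgMm=8 WwGgmm=4 WwggMM=2 WwggMm=4 Wwggmm=2 wwGGMM=1 wwGGMm=2 wwGGmm=1 wwGgMM=2 wwGgMm=4 wwGgmm=2 wwggMM=1 wwggMm=2 wwggmm=1
ww G_ mm hits 3/64; gcd=1; 3÷1/64÷1 = 3/64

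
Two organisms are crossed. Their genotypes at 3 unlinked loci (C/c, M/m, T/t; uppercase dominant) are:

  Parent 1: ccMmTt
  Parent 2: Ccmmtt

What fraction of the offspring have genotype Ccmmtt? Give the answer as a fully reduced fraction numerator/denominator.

P(Ccmmtt) = 1/8

ccMmTt gametes: cMT×2, cMt×2, cmT×2, cmt×2
Ccmmtt gametes: Cmt×4, cmt×4
ccMmTt×Ccmmtt grid (8·8=64): CcMmTt=8 CcMmtt=8 CcmmTt=8 Ccmmtt=8 ccMmTt=8 ccMmtt=8 ccmmTt=8 ccmmtt=8
Ccmmtt hits 8/64; gcd=8; 8÷8/64÷8 = 1/8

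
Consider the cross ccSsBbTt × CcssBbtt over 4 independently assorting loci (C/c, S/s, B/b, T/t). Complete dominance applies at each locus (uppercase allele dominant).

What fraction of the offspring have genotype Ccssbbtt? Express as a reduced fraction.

P(Ccssbbtt) = 1/32

ccSsBbTt gametes: cSBT×2, cSBt×2, cSbT×2, cSbt×2, csBT×2, csBt×2, csbT×2, csbt×2
CcssBbtt gametes: CsBt×4, Csbt×4, csBt×4, csbt×4
ccSsBbTt×CcssBbtt grid (16·16=256): CcSsBBTt=8 CcSsBBtt=8 CcSsBbTt=16 CcSsBbtt=16 CcSsbbTt=8 CcSsbbtt=8 CcssBBTt=8 CcssBBtt=8 CcssBbTt=16 CcssBbtt=16 CcssbbTt=8 Ccssbbtt=8 ccSsBBTt=8 ccSsBBtt=8 ccSsBbTt=16 ccSsBbtt=16 ccSsbbTt=8 ccSsbbtt=8 ccssBBTt=8 ccssBBtt=8 ccssBbTt=16 ccssBbtt=16 ccssbbTt=8 ccssbbtt=8
Ccssbbtt hits 8/256; gcd=8; 8÷8/256÷8 = 1/32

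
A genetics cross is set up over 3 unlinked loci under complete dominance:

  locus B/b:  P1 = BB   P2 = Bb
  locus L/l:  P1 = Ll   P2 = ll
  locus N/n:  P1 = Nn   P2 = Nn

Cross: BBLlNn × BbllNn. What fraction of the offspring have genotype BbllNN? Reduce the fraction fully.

P(BbllNN) = 1/16

BBLlNn gametes: BLN×2, BLn×2, BlN×2, Bln×2
BbllNn gametes: BlN×2, Bln×2, blN×2, bln×2
BBLlNn×BbllNn grid (8·8=64): BBLlNN=4 BBLlNn=8 BBLlnn=4 BBllNN=4 BBllNn=8 BBllnn=4 BbLlNN=4 BbLlNn=8 BbLlnn=4 BbllNN=4 BbllNn=8 Bbllnn=4
BbllNN hits 4/64; gcd=4; 4÷4/64÷4 = 1/16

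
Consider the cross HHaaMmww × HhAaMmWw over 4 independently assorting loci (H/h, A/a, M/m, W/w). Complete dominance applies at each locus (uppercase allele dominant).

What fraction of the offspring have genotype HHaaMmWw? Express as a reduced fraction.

P(HHaaMmWw) = 1/16

HHaaMmww gametes: HaMw×8, Hamw×8
HhAaMmWw gametes: HAMW×1, HAMw×1, HAmW×1, HAmw×1, HaMW×1, HaMw×1, HamW×1, Hamw×1, hAMW×1, hAMw×1, hAmW×1, hAmw×1, haMW×1, haMw×1, hamW×1, hamw×1
HHaaMmww×HhAaMmWw grid (16·16=256): HHAaMMWw=8 HHAaMMww=8 HHAaMmWw=16 HHAaMmww=16 HHAammWw=8 HHAammww=8 HHaaMMWw=8 HHaaMMww=8 HHaaMmWw=16 HHaaMmww=16 HHaammWw=8 HHaammww=8 HhAaMMWw=8 HhAaMMww=8 HhAaMmWw=16 HhAaMmww=16 HhAammWw=8 HhAammww=8 HhaaMMWw=8 HhaaMMww=8 HhaaMmWw=16 HhaaMmww=16 HhaammWw=8 Hhaammww=8
HHaaMmWw hits 16/256; gcd=16; 16÷16/256÷16 = 1/16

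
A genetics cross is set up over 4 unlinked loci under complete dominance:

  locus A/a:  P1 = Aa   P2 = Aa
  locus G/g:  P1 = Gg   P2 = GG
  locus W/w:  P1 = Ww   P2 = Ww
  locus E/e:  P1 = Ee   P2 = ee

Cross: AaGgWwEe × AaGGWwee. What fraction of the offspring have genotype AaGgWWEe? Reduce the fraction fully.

AaGgWwEe gametes: AGWE×1, AGWe×1, AGwE×1, AGwe×1, AgWE×1, AgWe×1, AgwE×1, Agwe×1, aGWE×1, aGWe×1, aGwE×1, aGwe×1, agWE×1, agWe×1, agwE×1, agwe×1
AaGGWwee gametes: AGWe×4, AGwe×4, aGWe×4, aGwe×4
AaGgWwEe×AaGGWwee grid (16·16=256): AAGGWWEe=4 AAGGWWee=4 AAGGWwEe=8 AAGGWwee=8 AAGGwwEe=4 AAGGwwee=4 AAGgWWEe=4 AAGgWWee=4 AAGgWwEe=8 AAGgWwee=8 AAGgwwEe=4 AAGgwwee=4 AaGGWWEe=8 AaGGWWee=8 AaGGWwEe=16 AaGGWwee=16 AaGGwwEe=8 AaGGwwee=8 AaGgWWEe=8 AaGgWWee=8 AaGgWwEe=16 AaGgWwee=16 AaGgwwEe=8 AaGgwwee=8 aaGGWWEe=4 aaGGWWee=4 aaGGWwEe=8 aaGGWwee=8 aaGGwwEe=4 aaGGwwee=4 aaGgWWEe=4 aaGgWWee=4 aaGgWwEe=8 aaGgWwee=8 aaGgwwEe=4 aaGgwwee=4
AaGgWWEe hits 8/256; gcd=8; 8÷8/256÷8 = 1/32

P(AaGgWWEe) = 1/32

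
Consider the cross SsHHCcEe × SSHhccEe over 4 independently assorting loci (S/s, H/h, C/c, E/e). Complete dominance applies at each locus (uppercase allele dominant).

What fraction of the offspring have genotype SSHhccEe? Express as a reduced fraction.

SsHHCcEe gametes: SHCE×2, SHCe×2, SHcE×2, SHce×2, sHCE×2, sHCe×2, sHcE×2, sHce×2
SSHhccEe gametes: SHcE×4, SHce×4, ShcE×4, Shce×4
SsHHCcEe×SSHhccEe grid (16·16=256): SSHHCcEE=8 SSHHCcEe=16 SSHHCcee=8 SSHHccEE=8 SSHHccEe=16 SSHHccee=8 SSHhCcEE=8 SSHhCcEe=16 SSHhCcee=8 SSHhccEE=8 SSHhccEe=16 SSHhccee=8 SsHHCcEE=8 SsHHCcEe=16 SsHHCcee=8 SsHHccEE=8 SsHHccEe=16 SsHHccee=8 SsHhCcEE=8 SsHhCcEe=16 SsHhCcee=8 SsHhccEE=8 SsHhccEe=16 SsHhccee=8
SSHhccEe hits 16/256; gcd=16; 16÷16/256÷16 = 1/16

P(SSHhccEe) = 1/16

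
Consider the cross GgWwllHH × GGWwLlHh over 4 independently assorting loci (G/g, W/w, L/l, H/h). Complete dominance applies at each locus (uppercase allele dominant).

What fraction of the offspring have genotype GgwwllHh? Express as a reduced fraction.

P(GgwwllHh) = 1/32

GgWwllHH gametes: GWlH×4, GwlH×4, gWlH×4, gwlH×4
GGWwLlHh gametes: GWLH×2, GWLh×2, GWlH×2, GWlh×2, GwLH×2, GwLh×2, GwlH×2, Gwlh×2
GgWwllHH×GGWwLlHh grid (16·16=256): GGWWLlHH=8 GGWWLlHh=8 GGWWllHH=8 GGWWllHh=8 GGWwLlHH=16 GGWwLlHh=16 GGWwllHH=16 GGWwllHh=16 GGwwLlHH=8 GGwwLlHh=8 GGwwllHH=8 GGwwllHh=8 GgWWLlHH=8 GgWWLlHh=8 GgWWllHH=8 GgWWllHh=8 GgWwLlHH=16 GgWwLlHh=16 GgWwllHH=16 GgWwllHh=16 GgwwLlHH=8 GgwwLlHh=8 GgwwllHH=8 GgwwllHh=8
GgwwllHh hits 8/256; gcd=8; 8÷8/256÷8 = 1/32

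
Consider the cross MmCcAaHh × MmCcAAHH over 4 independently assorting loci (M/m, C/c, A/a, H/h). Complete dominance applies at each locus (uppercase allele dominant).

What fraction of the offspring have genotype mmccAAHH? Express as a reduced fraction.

MmCcAaHh gametes: MCAH×1, MCAh×1, MCaH×1, MCah×1, McAH×1, McAh×1, McaH×1, Mcah×1, mCAH×1, mCAh×1, mCaH×1, mCah×1, mcAH×1, mcAh×1, mcaH×1, mcah×1
MmCcAAHH gametes: MCAH×4, McAH×4, mCAH×4, mcAH×4
MmCcAaHh×MmCcAAHH grid (16·16=256): MMCCAAHH=4 MMCCAAHh=4 MMCCAaHH=4 MMCCAaHh=4 MMCcAAHH=8 MMCcAAHh=8 MMCcAaHH=8 MMCcAaHh=8 MMccAAHH=4 MMccAAHh=4 MMccAaHH=4 MMccAaHh=4 MmCCAAHH=8 MmCCAAHh=8 MmCCAaHH=8 MmCCAaHh=8 MmCcAAHH=16 MmCcAAHh=16 MmCcAaHH=16 MmCcAaHh=16 MmccAAHH=8 MmccAAHh=8 MmccAaHH=8 MmccAaHh=8 mmCCAAHH=4 mmCCAAHh=4 mmCCAaHH=4 mmCCAaHh=4 mmCcAAHH=8 mmCcAAHh=8 mmCcAaHH=8 mmCcAaHh=8 mmccAAHH=4 mmccAAHh=4 mmccAaHH=4 mmccAaHh=4
mmccAAHH hits 4/256; gcd=4; 4÷4/256÷4 = 1/64

P(mmccAAHH) = 1/64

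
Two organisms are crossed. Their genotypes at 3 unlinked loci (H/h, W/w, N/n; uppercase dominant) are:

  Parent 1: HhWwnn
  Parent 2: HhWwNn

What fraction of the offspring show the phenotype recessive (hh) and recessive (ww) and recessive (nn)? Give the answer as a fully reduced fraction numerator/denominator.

P(hh ww nn) = 1/32

HhWwnn gametes: HWn×2, Hwn×2, hWn×2, hwn×2
HhWwNn gametes: HWN×1, HWn×1, HwN×1, Hwn×1, hWN×1, hWn×1, hwN×1, hwn×1
HhWwnn×HhWwNn grid (8·8=64): HHWWNn=2 HHWWnn=2 HHWwNn=4 HHWwnn=4 HHwwNn=2 HHwwnn=2 HhWWNn=4 HhWWnn=4 HhWwNn=8 HhWwnn=8 HhwwNn=4 Hhwwnn=4 hhWWNn=2 hhWWnn=2 hhWwNn=4 hhWwnn=4 hhwwNn=2 hhwwnn=2
hh ww nn hits 2/64; gcd=2; 2÷2/64÷2 = 1/32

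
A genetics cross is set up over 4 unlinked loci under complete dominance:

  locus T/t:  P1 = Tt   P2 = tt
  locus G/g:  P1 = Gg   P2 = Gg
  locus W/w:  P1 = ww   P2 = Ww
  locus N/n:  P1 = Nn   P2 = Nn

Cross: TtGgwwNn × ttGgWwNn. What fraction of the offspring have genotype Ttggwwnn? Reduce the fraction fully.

P(Ttggwwnn) = 1/64

TtGgwwNn gametes: TGwN×2, TGwn×2, TgwN×2, Tgwn×2, tGwN×2, tGwn×2, tgwN×2, tgwn×2
ttGgWwNn gametes: tGWN×2, tGWn×2, tGwN×2, tGwn×2, tgWN×2, tgWn×2, tgwN×2, tgwn×2
TtGgwwNn×ttGgWwNn grid (16·16=256): TtGGWwNN=4 TtGGWwNn=8 TtGGWwnn=4 TtGGwwNN=4 TtGGwwNn=8 TtGGwwnn=4 TtGgWwNN=8 TtGgWwNn=16 TtGgWwnn=8 TtGgwwNN=8 TtGgwwNn=16 TtGgwwnn=8 TtggWwNN=4 TtggWwNn=8 TtggWwnn=4 TtggwwNN=4 TtggwwNn=8 Ttggwwnn=4 ttGGWwNN=4 ttGGWwNn=8 ttGGWwnn=4 ttGGwwNN=4 ttGGwwNn=8 ttGGwwnn=4 ttGgWwNN=8 ttGgWwNn=16 ttGgWwnn=8 ttGgwwNN=8 ttGgwwNn=16 ttGgwwnn=8 ttggWwNN=4 ttggWwNn=8 ttggWwnn=4 ttggwwNN=4 ttggwwNn=8 ttggwwnn=4
Ttggwwnn hits 4/256; gcd=4; 4÷4/256÷4 = 1/64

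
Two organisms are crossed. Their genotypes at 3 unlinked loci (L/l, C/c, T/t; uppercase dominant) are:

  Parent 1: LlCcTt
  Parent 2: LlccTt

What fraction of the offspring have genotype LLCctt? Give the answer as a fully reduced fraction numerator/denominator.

LlCcTt gametes: LCT×1, LCt×1, LcT×1, Lct×1, lCT×1, lCt×1, lcT×1, lct×1
LlccTt gametes: LcT×2, Lct×2, lcT×2, lct×2
LlCcTt×LlccTt grid (8·8=64): LLCcTT=2 LLCcTt=4 LLCctt=2 LLccTT=2 LLccTt=4 LLcctt=2 LlCcTT=4 LlCcTt=8 LlCctt=4 LlccTT=4 LlccTt=8 Llcctt=4 llCcTT=2 llCcTt=4 llCctt=2 llccTT=2 llccTt=4 llcctt=2
LLCctt hits 2/64; gcd=2; 2÷2/64÷2 = 1/32

P(LLCctt) = 1/32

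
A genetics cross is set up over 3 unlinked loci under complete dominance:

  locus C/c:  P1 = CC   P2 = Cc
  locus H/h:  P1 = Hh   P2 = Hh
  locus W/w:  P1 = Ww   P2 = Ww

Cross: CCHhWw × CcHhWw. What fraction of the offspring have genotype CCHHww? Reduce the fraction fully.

P(CCHHww) = 1/32

CCHhWw gametes: CHW×2, CHw×2, ChW×2, Chw×2
CcHhWw gametes: CHW×1, CHw×1, ChW×1, Chw×1, cHW×1, cHw×1, chW×1, chw×1
CCHhWw×CcHhWw grid (8·8=64): CCHHWW=2 CCHHWw=4 CCHHww=2 CCHhWW=4 CCHhWw=8 CCHhww=4 CChhWW=2 CChhWw=4 CChhww=2 CcHHWW=2 CcHHWw=4 CcHHww=2 CcHhWW=4 CcHhWw=8 CcHhww=4 CchhWW=2 CchhWw=4 Cchhww=2
CCHHww hits 2/64; gcd=2; 2÷2/64÷2 = 1/32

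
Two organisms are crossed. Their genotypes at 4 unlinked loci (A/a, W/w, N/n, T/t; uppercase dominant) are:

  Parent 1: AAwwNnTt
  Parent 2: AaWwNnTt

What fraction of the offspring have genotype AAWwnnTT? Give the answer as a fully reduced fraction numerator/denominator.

P(AAWwnnTT) = 1/64

AAwwNnTt gametes: AwNT×4, AwNt×4, AwnT×4, Awnt×4
AaWwNnTt gametes: AWNT×1, AWNt×1, AWnT×1, AWnt×1, AwNT×1, AwNt×1, AwnT×1, Awnt×1, aWNT×1, aWNt×1, aWnT×1, aWnt×1, awNT×1, awNt×1, awnT×1, awnt×1
AAwwNnTt×AaWwNnTt grid (16·16=256): AAWwNNTT=4 AAWwNNTt=8 AAWwNNtt=4 AAWwNnTT=8 AAWwNnTt=16 AAWwNntt=8 AAWwnnTT=4 AAWwnnTt=8 AAWwnntt=4 AAwwNNTT=4 AAwwNNTt=8 AAwwNNtt=4 AAwwNnTT=8 AAwwNnTt=16 AAwwNntt=8 AAwwnnTT=4 AAwwnnTt=8 AAwwnntt=4 AaWwNNTT=4 AaWwNNTt=8 AaWwNNtt=4 AaWwNnTT=8 AaWwNnTt=16 AaWwNntt=8 AaWwnnTT=4 AaWwnnTt=8 AaWwnntt=4 AawwNNTT=4 AawwNNTt=8 AawwNNtt=4 AawwNnTT=8 AawwNnTt=16 AawwNntt=8 AawwnnTT=4 AawwnnTt=8 Aawwnntt=4
AAWwnnTT hits 4/256; gcd=4; 4÷4/256÷4 = 1/64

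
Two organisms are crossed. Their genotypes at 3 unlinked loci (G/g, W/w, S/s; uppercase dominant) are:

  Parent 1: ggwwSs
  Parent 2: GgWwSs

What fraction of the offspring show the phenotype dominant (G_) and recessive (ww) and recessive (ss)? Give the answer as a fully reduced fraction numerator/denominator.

P(G_ ww ss) = 1/16

ggwwSs gametes: gwS×4, gws×4
GgWwSs gametes: GWS×1, GWs×1, GwS×1, Gws×1, gWS×1, gWs×1, gwS×1, gws×1
ggwwSs×GgWwSs grid (8·8=64): GgWwSS=4 GgWwSs=8 GgWwss=4 GgwwSS=4 GgwwSs=8 Ggwwss=4 ggWwSS=4 ggWwSs=8 ggWwss=4 ggwwSS=4 ggwwSs=8 ggwwss=4
G_ ww ss hits 4/64; gcd=4; 4÷4/64÷4 = 1/16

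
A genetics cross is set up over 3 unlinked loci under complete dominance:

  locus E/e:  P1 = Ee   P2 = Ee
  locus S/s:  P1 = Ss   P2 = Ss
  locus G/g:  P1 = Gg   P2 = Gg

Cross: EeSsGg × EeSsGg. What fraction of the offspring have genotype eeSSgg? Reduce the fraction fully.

EeSsGg gametes: ESG×1, ESg×1, EsG×1, Esg×1, eSG×1, eSg×1, esG×1, esg×1
EeSsGg gametes: ESG×1, ESg×1, EsG×1, Esg×1, eSG×1, eSg×1, esG×1, esg×1
EeSsGg×EeSsGg grid (8·8=64): EESSGG=1 EESSGg=2 EESSgg=1 EESsGG=2 EESsGg=4 EESsgg=2 EEssGG=1 EEssGg=2 EEssgg=1 EeSSGG=2 EeSSGg=4 EeSSgg=2 EeSsGG=4 EeSsGg=8 EeSsgg=4 EessGG=2 EessGg=4 Eessgg=2 eeSSGG=1 eeSSGg=2 eeSSgg=1 eeSsGG=2 eeSsGg=4 eeSsgg=2 eessGG=1 eessGg=2 eessgg=1
eeSSgg hits 1/64; gcd=1; 1÷1/64÷1 = 1/64

P(eeSSgg) = 1/64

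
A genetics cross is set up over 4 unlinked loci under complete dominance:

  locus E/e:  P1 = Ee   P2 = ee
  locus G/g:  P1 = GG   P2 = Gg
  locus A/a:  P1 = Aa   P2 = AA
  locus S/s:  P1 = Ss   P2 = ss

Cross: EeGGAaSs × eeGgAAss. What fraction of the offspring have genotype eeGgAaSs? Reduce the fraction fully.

EeGGAaSs gametes: EGAS×2, EGAs×2, EGaS×2, EGas×2, eGAS×2, eGAs×2, eGaS×2, eGas×2
eeGgAAss gametes: eGAs×8, egAs×8
EeGGAaSs×eeGgAAss grid (16·16=256): EeGGAASs=16 EeGGAAss=16 EeGGAaSs=16 EeGGAass=16 EeGgAASs=16 EeGgAAss=16 EeGgAaSs=16 EeGgAass=16 eeGGAASs=16 eeGGAAss=16 eeGGAaSs=16 eeGGAass=16 eeGgAASs=16 eeGgAAss=16 eeGgAaSs=16 eeGgAass=16
eeGgAaSs hits 16/256; gcd=16; 16÷16/256÷16 = 1/16

P(eeGgAaSs) = 1/16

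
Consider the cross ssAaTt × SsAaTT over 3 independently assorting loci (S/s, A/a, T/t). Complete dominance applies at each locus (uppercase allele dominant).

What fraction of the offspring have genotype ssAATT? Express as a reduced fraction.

P(ssAATT) = 1/16

ssAaTt gametes: sAT×2, sAt×2, saT×2, sat×2
SsAaTT gametes: SAT×2, SaT×2, sAT×2, saT×2
ssAaTt×SsAaTT grid (8·8=64): SsAATT=4 SsAATt=4 SsAaTT=8 SsAaTt=8 SsaaTT=4 SsaaTt=4 ssAATT=4 ssAATt=4 ssAaTT=8 ssAaTt=8 ssaaTT=4 ssaaTt=4
ssAATT hits 4/64; gcd=4; 4÷4/64÷4 = 1/16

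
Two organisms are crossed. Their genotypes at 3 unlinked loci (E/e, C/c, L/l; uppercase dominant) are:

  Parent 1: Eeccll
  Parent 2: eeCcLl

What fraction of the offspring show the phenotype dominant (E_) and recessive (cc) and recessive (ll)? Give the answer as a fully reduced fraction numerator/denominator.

Eeccll gametes: Ecl×4, ecl×4
eeCcLl gametes: eCL×2, eCl×2, ecL×2, ecl×2
Eeccll×eeCcLl grid (8·8=64): EeCcLl=8 EeCcll=8 EeccLl=8 Eeccll=8 eeCcLl=8 eeCcll=8 eeccLl=8 eeccll=8
E_ cc ll hits 8/64; gcd=8; 8÷8/64÷8 = 1/8

P(E_ cc ll) = 1/8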